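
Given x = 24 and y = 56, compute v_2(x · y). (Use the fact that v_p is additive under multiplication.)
v_2(1344) = 6

v_p(x) = 3 (factor: 24 = 2^3 · 3); v_p(y) = 3 (factor: 56 = 2^3 · 7). Additivity: v_p(xy) = v_p(x) + v_p(y) = 3 + 3 = 6. (Direct check: xy = 1344 = 2^6 · (21).)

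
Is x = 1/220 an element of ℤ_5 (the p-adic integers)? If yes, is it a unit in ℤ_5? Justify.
x ∉ ℤ_5 (v_5(x) = -1 < 0)

ℤ_5 = {x ∈ ℚ_5 : v_5(x) ≥ 0} and ℤ_5^× = {x ∈ ℤ_5 : v_5(x) = 0}. Here v_5(1/220) = v_5(num) − v_5(den) = -1; compare against these criteria.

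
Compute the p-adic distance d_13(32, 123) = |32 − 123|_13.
d_13(32, 123) = 1/13

Step 1 — x − y = 32 − 123 = -91. Step 2 — v_13(-91) = 1 (factor: -91 = −(13^1 · 7); the sign does not affect v_p). Step 3 — |x − y|_13 = 13^{-1} = 1/13.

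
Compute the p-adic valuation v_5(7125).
v_5(7125) = 3

v_5(n) is the largest exponent k such that 5^k divides n. Factor out: 7125 = 5^3 · 57. (Sign doesn't affect v_p.) So v_5(7125) = 3.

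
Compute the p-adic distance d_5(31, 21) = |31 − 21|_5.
d_5(31, 21) = 1/5

Step 1 — x − y = 31 − 21 = 10. Step 2 — v_5(10) = 1 (factor: 10 = (5^1 · 2); the sign does not affect v_p). Step 3 — |x − y|_5 = 5^{-1} = 1/5.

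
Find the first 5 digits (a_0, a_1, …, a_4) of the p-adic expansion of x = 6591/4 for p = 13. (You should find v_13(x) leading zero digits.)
(a_0, …, a_4) = (0, 0, 0, 4, 3)

v_13(6591/4) = 3, so a_0 = ... = a_2 = 0. Factor out: x = 13^3 · u with u = 3/4 a unit in ℤ_13. Expand u iteratively via a_{v+i} = u_i mod 13, u_{i+1} = (u_i − a_{v+i})/13:
  u_0 = 3/4;  a_3 = 4;  u_1 = (u_0 − 4)/13 = -1/4
  u_1 = -1/4;  a_4 = 3;  u_2 = (u_1 − 3)/13 = -1/4
Digits: (0, 0, 0, 4, 3).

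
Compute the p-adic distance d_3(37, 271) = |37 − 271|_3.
d_3(37, 271) = 1/9

Step 1 — x − y = 37 − 271 = -234. Step 2 — v_3(-234) = 2 (factor: -234 = −(3^2 · 26); the sign does not affect v_p). Step 3 — |x − y|_3 = 3^{-2} = 1/9.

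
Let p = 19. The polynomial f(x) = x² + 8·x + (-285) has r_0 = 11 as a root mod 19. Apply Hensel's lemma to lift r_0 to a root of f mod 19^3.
r_2 = 182 (mod 6859)

Hensel: r_{i+1} = r_i − f(r_i)·(f′(r_i))^{-1} mod 19^{i+2}, f′(x) = 2x + 8. Iterate:
  r_0 = 11 (mod 19)
  r_1 = 182 (mod 361)
  r_2 = 182 (mod 6859)
Final: r = 182 satisfies f(r) ≡ 0 mod 19^3.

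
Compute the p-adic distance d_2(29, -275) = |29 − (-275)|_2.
d_2(29, -275) = 1/16

Step 1 — x − y = 29 − (-275) = 304. Step 2 — v_2(304) = 4 (factor: 304 = (2^4 · 19); the sign does not affect v_p). Step 3 — |x − y|_2 = 2^{-4} = 1/16.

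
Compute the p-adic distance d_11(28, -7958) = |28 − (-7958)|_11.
d_11(28, -7958) = 1/1331

Step 1 — x − y = 28 − (-7958) = 7986. Step 2 — v_11(7986) = 3 (factor: 7986 = (11^3 · 6); the sign does not affect v_p). Step 3 — |x − y|_11 = 11^{-3} = 1/1331.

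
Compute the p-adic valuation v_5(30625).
v_5(30625) = 4

v_5(n) is the largest exponent k such that 5^k divides n. Factor out: 30625 = 5^4 · 49. (Sign doesn't affect v_p.) So v_5(30625) = 4.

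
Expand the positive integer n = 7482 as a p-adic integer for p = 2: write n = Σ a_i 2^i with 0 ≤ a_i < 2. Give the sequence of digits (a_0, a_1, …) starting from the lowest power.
(a_0, a_1, …) = (0, 1, 0, 1, 1, 1, 0, 0, 1, 0, 1, 1, 1)

Repeated division by 2 gives the digits low-to-high: 7482 = 1·2^1 + 1·2^3 + 1·2^4 + 1·2^5 + 1·2^8 + 1·2^10 + 1·2^11 + 1·2^12. Digit sequence: (0, 1, 0, 1, 1, 1, 0, 0, 1, 0, 1, 1, 1).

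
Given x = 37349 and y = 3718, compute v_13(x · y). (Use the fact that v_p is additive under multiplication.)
v_13(138863582) = 5

v_p(x) = 3 (factor: 37349 = 13^3 · 17); v_p(y) = 2 (factor: 3718 = 13^2 · 22). Additivity: v_p(xy) = v_p(x) + v_p(y) = 3 + 2 = 5. (Direct check: xy = 138863582 = 13^5 · (374).)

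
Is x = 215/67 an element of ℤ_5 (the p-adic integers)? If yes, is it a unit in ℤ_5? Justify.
x ∈ ℤ_5 but not a unit; v_5(x) = 1 > 0

ℤ_5 = {x ∈ ℚ_5 : v_5(x) ≥ 0} and ℤ_5^× = {x ∈ ℤ_5 : v_5(x) = 0}. Here v_5(215/67) = v_5(num) − v_5(den) = 1; compare against these criteria.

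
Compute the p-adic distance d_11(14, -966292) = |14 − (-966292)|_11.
d_11(14, -966292) = 1/161051

Step 1 — x − y = 14 − (-966292) = 966306. Step 2 — v_11(966306) = 5 (factor: 966306 = (11^5 · 6); the sign does not affect v_p). Step 3 — |x − y|_11 = 11^{-5} = 1/161051.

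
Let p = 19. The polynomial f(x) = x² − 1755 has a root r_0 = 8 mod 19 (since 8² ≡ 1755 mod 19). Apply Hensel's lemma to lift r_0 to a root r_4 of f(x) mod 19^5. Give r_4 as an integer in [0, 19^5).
r_4 = 1321667 (mod 2476099)

Hensel's recurrence: r_{i+1} = r_i − f(r_i)·(f′(r_i))^{-1} mod 19^{i+2}, with f′(x) = 2x. Iterate:
  r_0 = 8 (mod 19)
  r_1 = 46 (mod 361)
  r_2 = 4739 (mod 6859)
  r_3 = 18457 (mod 130321)
  r_4 = 1321667 (mod 2476099)
Final: r_4 = 1321667, and one checks f(r_4) ≡ 0 mod 19^5.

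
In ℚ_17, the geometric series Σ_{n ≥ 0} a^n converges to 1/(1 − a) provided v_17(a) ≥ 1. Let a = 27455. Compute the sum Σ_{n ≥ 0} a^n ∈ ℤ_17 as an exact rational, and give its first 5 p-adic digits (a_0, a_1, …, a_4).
Σ a^n = 1/(1 − a) = -1/27454;  first 5 digits = (1, 0, 10, 5, 15)

v_17(a) = 2 ≥ 1, so the series converges in ℤ_17 to 1/(1 − a) = 1/(1 − 27455) = -1/27454. Expand this rational in ℤ_17: compute digits iteratively via d_i = x_i mod 17, x_{i+1} = (x_i − d_i)/17. The first 5 digits are (1, 0, 10, 5, 15).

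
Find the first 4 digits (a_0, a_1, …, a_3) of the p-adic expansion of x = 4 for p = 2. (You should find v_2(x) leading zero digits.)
(a_0, …, a_3) = (0, 0, 1, 0)

v_2(4) = 2, so a_0 = ... = a_1 = 0. Factor out: x = 2^2 · u with u = 1 a unit in ℤ_2. Expand u iteratively via a_{v+i} = u_i mod 2, u_{i+1} = (u_i − a_{v+i})/2:
  u_0 = 1;  a_2 = 1;  u_1 = (u_0 − 1)/2 = 0
  u_1 = 0;  a_3 = 0;  u_2 = (u_1 − 0)/2 = 0
Digits: (0, 0, 1, 0).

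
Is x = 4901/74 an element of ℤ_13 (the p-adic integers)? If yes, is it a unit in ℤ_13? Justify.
x ∈ ℤ_13 but not a unit; v_13(x) = 2 > 0

ℤ_13 = {x ∈ ℚ_13 : v_13(x) ≥ 0} and ℤ_13^× = {x ∈ ℤ_13 : v_13(x) = 0}. Here v_13(4901/74) = v_13(num) − v_13(den) = 2; compare against these criteria.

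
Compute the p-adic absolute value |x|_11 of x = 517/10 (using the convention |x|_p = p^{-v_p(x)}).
|517/10|_11 = 1/11

Step 1 — compute v_11(x) by factoring powers of 11 out of the numerator and denominator: v_11(517/10) = 1. Step 2 — apply |x|_p = p^{-v_p(x)} = 11^{-1} = 1/11.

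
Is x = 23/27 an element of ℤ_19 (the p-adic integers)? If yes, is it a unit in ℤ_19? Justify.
x ∈ ℤ_19^× (unit); v_19(x) = 0

ℤ_19 = {x ∈ ℚ_19 : v_19(x) ≥ 0} and ℤ_19^× = {x ∈ ℤ_19 : v_19(x) = 0}. Here v_19(23/27) = v_19(num) − v_19(den) = 0; compare against these criteria.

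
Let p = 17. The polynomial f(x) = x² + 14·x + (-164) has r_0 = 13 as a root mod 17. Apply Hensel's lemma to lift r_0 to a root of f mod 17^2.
r_1 = 30 (mod 289)

Hensel: r_{i+1} = r_i − f(r_i)·(f′(r_i))^{-1} mod 17^{i+2}, f′(x) = 2x + 14. Iterate:
  r_0 = 13 (mod 17)
  r_1 = 30 (mod 289)
Final: r = 30 satisfies f(r) ≡ 0 mod 17^2.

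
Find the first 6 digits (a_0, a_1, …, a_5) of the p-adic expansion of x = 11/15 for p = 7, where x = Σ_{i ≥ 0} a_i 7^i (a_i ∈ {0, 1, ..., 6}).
(a_0, …, a_5) = (4, 0, 6, 1, 3, 0)

v_7(11/15) = 0 (numerator and denominator both coprime to 7), so x ∈ ℤ_7^×. Compute digits iteratively via a_i = x_i mod 7, x_{i+1} = (x_i − a_i)/7, with x_0 = x:
  x_0 = 11/15;  a_0 = 4;  x_1 = (x_0 − 4)/7 = -7/15
  x_1 = -7/15;  a_1 = 0;  x_2 = (x_1 − 0)/7 = -1/15
  x_2 = -1/15;  a_2 = 6;  x_3 = (x_2 − 6)/7 = -13/15
  x_3 = -13/15;  a_3 = 1;  x_4 = (x_3 − 1)/7 = -4/15
  x_4 = -4/15;  a_4 = 3;  x_5 = (x_4 − 3)/7 = -7/15
  x_5 = -7/15;  a_5 = 0;  x_6 = (x_5 − 0)/7 = -1/15
Digits: (4, 0, 6, 1, 3, 0).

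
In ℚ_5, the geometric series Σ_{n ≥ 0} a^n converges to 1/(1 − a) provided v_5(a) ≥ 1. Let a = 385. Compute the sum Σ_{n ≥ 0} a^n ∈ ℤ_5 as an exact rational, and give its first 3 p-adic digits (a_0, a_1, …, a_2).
Σ a^n = 1/(1 − a) = -1/384;  first 3 digits = (1, 2, 4)

v_5(a) = 1 ≥ 1, so the series converges in ℤ_5 to 1/(1 − a) = 1/(1 − 385) = -1/384. Expand this rational in ℤ_5: compute digits iteratively via d_i = x_i mod 5, x_{i+1} = (x_i − d_i)/5. The first 3 digits are (1, 2, 4).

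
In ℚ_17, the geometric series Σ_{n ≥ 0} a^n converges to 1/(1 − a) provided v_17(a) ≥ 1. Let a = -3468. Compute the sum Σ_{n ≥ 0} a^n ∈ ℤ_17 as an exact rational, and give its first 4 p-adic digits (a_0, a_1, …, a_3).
Σ a^n = 1/(1 − a) = 1/3469;  first 4 digits = (1, 0, 5, 16)

v_17(a) = 2 ≥ 1, so the series converges in ℤ_17 to 1/(1 − a) = 1/(1 − (-3468)) = 1/3469. Expand this rational in ℤ_17: compute digits iteratively via d_i = x_i mod 17, x_{i+1} = (x_i − d_i)/17. The first 4 digits are (1, 0, 5, 16).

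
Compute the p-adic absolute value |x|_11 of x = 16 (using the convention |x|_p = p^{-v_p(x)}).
|16|_11 = 1

Step 1 — compute v_11(x) by factoring powers of 11 out of the numerator and denominator: v_11(16) = 0. Step 2 — apply |x|_p = p^{-v_p(x)} = 11^{0} = 1.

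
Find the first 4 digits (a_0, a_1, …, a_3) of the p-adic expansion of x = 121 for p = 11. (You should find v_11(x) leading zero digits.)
(a_0, …, a_3) = (0, 0, 1, 0)

v_11(121) = 2, so a_0 = ... = a_1 = 0. Factor out: x = 11^2 · u with u = 1 a unit in ℤ_11. Expand u iteratively via a_{v+i} = u_i mod 11, u_{i+1} = (u_i − a_{v+i})/11:
  u_0 = 1;  a_2 = 1;  u_1 = (u_0 − 1)/11 = 0
  u_1 = 0;  a_3 = 0;  u_2 = (u_1 − 0)/11 = 0
Digits: (0, 0, 1, 0).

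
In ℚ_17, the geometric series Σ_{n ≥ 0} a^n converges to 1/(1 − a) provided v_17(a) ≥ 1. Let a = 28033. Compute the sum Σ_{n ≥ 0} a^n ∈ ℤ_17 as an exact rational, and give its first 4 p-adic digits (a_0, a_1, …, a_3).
Σ a^n = 1/(1 − a) = -1/28032;  first 4 digits = (1, 0, 12, 5)

v_17(a) = 2 ≥ 1, so the series converges in ℤ_17 to 1/(1 − a) = 1/(1 − 28033) = -1/28032. Expand this rational in ℤ_17: compute digits iteratively via d_i = x_i mod 17, x_{i+1} = (x_i − d_i)/17. The first 4 digits are (1, 0, 12, 5).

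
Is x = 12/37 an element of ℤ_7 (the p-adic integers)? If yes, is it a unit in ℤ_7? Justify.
x ∈ ℤ_7^× (unit); v_7(x) = 0

ℤ_7 = {x ∈ ℚ_7 : v_7(x) ≥ 0} and ℤ_7^× = {x ∈ ℤ_7 : v_7(x) = 0}. Here v_7(12/37) = v_7(num) − v_7(den) = 0; compare against these criteria.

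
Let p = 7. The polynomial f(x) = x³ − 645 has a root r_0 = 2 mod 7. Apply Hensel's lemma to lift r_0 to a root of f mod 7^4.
r_3 = 2256 (mod 2401)

Hensel: r_{i+1} = r_i − f(r_i)/f′(r_i) mod 7^{i+2}, where f′(x) = 3x². Iterate:
  r_0 = 2 (mod 7)
  r_1 = 2 (mod 49)
  r_2 = 198 (mod 343)
  r_3 = 2256 (mod 2401)
Final: r = 2256 with f(r) ≡ 0 mod 7^4.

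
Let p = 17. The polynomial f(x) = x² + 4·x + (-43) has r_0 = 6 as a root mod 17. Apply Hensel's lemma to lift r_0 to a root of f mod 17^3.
r_2 = 601 (mod 4913)

Hensel: r_{i+1} = r_i − f(r_i)·(f′(r_i))^{-1} mod 17^{i+2}, f′(x) = 2x + 4. Iterate:
  r_0 = 6 (mod 17)
  r_1 = 23 (mod 289)
  r_2 = 601 (mod 4913)
Final: r = 601 satisfies f(r) ≡ 0 mod 17^3.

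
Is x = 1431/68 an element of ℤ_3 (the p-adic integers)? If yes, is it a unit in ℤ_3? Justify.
x ∈ ℤ_3 but not a unit; v_3(x) = 3 > 0

ℤ_3 = {x ∈ ℚ_3 : v_3(x) ≥ 0} and ℤ_3^× = {x ∈ ℤ_3 : v_3(x) = 0}. Here v_3(1431/68) = v_3(num) − v_3(den) = 3; compare against these criteria.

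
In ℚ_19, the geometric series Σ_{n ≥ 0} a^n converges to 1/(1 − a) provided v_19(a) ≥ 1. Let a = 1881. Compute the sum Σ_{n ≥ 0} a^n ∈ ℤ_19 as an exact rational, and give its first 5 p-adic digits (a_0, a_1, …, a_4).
Σ a^n = 1/(1 − a) = -1/1880;  first 5 digits = (1, 4, 2, 10, 13)

v_19(a) = 1 ≥ 1, so the series converges in ℤ_19 to 1/(1 − a) = 1/(1 − 1881) = -1/1880. Expand this rational in ℤ_19: compute digits iteratively via d_i = x_i mod 19, x_{i+1} = (x_i − d_i)/19. The first 5 digits are (1, 4, 2, 10, 13).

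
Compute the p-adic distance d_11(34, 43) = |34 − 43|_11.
d_11(34, 43) = 1

Step 1 — x − y = 34 − 43 = -9. Step 2 — v_11(-9) = 0 (factor: -9 = −(11^0 · 9); the sign does not affect v_p). Step 3 — |x − y|_11 = 11^{0} = 1.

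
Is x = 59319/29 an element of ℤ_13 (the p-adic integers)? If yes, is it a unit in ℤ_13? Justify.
x ∈ ℤ_13 but not a unit; v_13(x) = 3 > 0

ℤ_13 = {x ∈ ℚ_13 : v_13(x) ≥ 0} and ℤ_13^× = {x ∈ ℤ_13 : v_13(x) = 0}. Here v_13(59319/29) = v_13(num) − v_13(den) = 3; compare against these criteria.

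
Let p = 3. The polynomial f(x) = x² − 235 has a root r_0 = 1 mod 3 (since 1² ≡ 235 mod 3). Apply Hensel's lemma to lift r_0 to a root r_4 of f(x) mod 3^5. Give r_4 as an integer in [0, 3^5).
r_4 = 199 (mod 243)

Hensel's recurrence: r_{i+1} = r_i − f(r_i)·(f′(r_i))^{-1} mod 3^{i+2}, with f′(x) = 2x. Iterate:
  r_0 = 1 (mod 3)
  r_1 = 1 (mod 9)
  r_2 = 10 (mod 27)
  r_3 = 37 (mod 81)
  r_4 = 199 (mod 243)
Final: r_4 = 199, and one checks f(r_4) ≡ 0 mod 3^5.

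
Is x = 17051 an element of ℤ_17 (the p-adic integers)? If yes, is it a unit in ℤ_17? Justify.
x ∈ ℤ_17 but not a unit; v_17(x) = 2 > 0

ℤ_17 = {x ∈ ℚ_17 : v_17(x) ≥ 0} and ℤ_17^× = {x ∈ ℤ_17 : v_17(x) = 0}. Here v_17(17051) = v_17(num) − v_17(den) = 2; compare against these criteria.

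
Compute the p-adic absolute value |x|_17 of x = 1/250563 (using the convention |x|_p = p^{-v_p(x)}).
|1/250563|_17 = 83521

Step 1 — compute v_17(x) by factoring powers of 17 out of the numerator and denominator: v_17(1/250563) = -4. Step 2 — apply |x|_p = p^{-v_p(x)} = 17^{4} = 83521.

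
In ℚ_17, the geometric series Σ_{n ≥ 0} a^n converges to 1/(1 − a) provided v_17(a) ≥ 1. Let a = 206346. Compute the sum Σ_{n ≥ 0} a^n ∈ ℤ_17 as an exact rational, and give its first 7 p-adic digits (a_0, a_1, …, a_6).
Σ a^n = 1/(1 − a) = -1/206345;  first 7 digits = (1, 0, 0, 8, 2, 0, 13)

v_17(a) = 3 ≥ 1, so the series converges in ℤ_17 to 1/(1 − a) = 1/(1 − 206346) = -1/206345. Expand this rational in ℤ_17: compute digits iteratively via d_i = x_i mod 17, x_{i+1} = (x_i − d_i)/17. The first 7 digits are (1, 0, 0, 8, 2, 0, 13).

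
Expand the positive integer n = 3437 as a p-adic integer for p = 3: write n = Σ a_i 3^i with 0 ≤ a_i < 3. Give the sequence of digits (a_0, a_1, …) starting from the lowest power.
(a_0, a_1, …) = (2, 2, 0, 1, 0, 2, 1, 1)

Repeated division by 3 gives the digits low-to-high: 3437 = 2 + 2·3^1 + 1·3^3 + 2·3^5 + 1·3^6 + 1·3^7. Digit sequence: (2, 2, 0, 1, 0, 2, 1, 1).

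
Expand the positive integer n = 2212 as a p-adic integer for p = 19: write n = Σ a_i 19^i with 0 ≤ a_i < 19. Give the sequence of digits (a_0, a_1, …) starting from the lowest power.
(a_0, a_1, …) = (8, 2, 6)

Repeated division by 19 gives the digits low-to-high: 2212 = 8 + 2·19^1 + 6·19^2. Digit sequence: (8, 2, 6).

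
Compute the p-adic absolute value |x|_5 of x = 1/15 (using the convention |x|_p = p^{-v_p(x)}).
|1/15|_5 = 5

Step 1 — compute v_5(x) by factoring powers of 5 out of the numerator and denominator: v_5(1/15) = -1. Step 2 — apply |x|_p = p^{-v_p(x)} = 5^{1} = 5.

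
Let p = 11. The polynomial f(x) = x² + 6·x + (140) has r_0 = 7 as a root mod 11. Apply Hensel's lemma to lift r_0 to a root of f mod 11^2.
r_1 = 62 (mod 121)

Hensel: r_{i+1} = r_i − f(r_i)·(f′(r_i))^{-1} mod 11^{i+2}, f′(x) = 2x + 6. Iterate:
  r_0 = 7 (mod 11)
  r_1 = 62 (mod 121)
Final: r = 62 satisfies f(r) ≡ 0 mod 11^2.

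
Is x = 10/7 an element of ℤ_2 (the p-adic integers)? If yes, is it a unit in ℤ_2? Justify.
x ∈ ℤ_2 but not a unit; v_2(x) = 1 > 0

ℤ_2 = {x ∈ ℚ_2 : v_2(x) ≥ 0} and ℤ_2^× = {x ∈ ℤ_2 : v_2(x) = 0}. Here v_2(10/7) = v_2(num) − v_2(den) = 1; compare against these criteria.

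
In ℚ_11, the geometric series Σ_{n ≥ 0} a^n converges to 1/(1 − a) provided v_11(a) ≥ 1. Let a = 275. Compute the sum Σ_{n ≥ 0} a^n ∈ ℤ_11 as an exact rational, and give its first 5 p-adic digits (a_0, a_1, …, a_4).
Σ a^n = 1/(1 − a) = -1/274;  first 5 digits = (1, 3, 0, 7, 10)

v_11(a) = 1 ≥ 1, so the series converges in ℤ_11 to 1/(1 − a) = 1/(1 − 275) = -1/274. Expand this rational in ℤ_11: compute digits iteratively via d_i = x_i mod 11, x_{i+1} = (x_i − d_i)/11. The first 5 digits are (1, 3, 0, 7, 10).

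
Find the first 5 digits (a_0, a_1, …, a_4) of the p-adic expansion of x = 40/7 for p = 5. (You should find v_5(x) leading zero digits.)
(a_0, …, a_4) = (0, 4, 3, 0, 2)

v_5(40/7) = 1, so a_0 = ... = a_0 = 0. Factor out: x = 5^1 · u with u = 8/7 a unit in ℤ_5. Expand u iteratively via a_{v+i} = u_i mod 5, u_{i+1} = (u_i − a_{v+i})/5:
  u_0 = 8/7;  a_1 = 4;  u_1 = (u_0 − 4)/5 = -4/7
  u_1 = -4/7;  a_2 = 3;  u_2 = (u_1 − 3)/5 = -5/7
  u_2 = -5/7;  a_3 = 0;  u_3 = (u_2 − 0)/5 = -1/7
  u_3 = -1/7;  a_4 = 2;  u_4 = (u_3 − 2)/5 = -3/7
Digits: (0, 4, 3, 0, 2).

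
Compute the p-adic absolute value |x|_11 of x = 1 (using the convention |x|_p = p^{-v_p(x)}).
|1|_11 = 1

Step 1 — compute v_11(x) by factoring powers of 11 out of the numerator and denominator: v_11(1) = 0. Step 2 — apply |x|_p = p^{-v_p(x)} = 11^{0} = 1.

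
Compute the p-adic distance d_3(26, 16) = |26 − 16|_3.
d_3(26, 16) = 1

Step 1 — x − y = 26 − 16 = 10. Step 2 — v_3(10) = 0 (factor: 10 = (3^0 · 10); the sign does not affect v_p). Step 3 — |x − y|_3 = 3^{0} = 1.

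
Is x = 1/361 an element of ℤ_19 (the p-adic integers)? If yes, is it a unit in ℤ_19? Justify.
x ∉ ℤ_19 (v_19(x) = -2 < 0)

ℤ_19 = {x ∈ ℚ_19 : v_19(x) ≥ 0} and ℤ_19^× = {x ∈ ℤ_19 : v_19(x) = 0}. Here v_19(1/361) = v_19(num) − v_19(den) = -2; compare against these criteria.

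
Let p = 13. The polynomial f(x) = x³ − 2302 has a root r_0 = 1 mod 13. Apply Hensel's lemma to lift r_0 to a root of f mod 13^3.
r_2 = 1275 (mod 2197)

Hensel: r_{i+1} = r_i − f(r_i)/f′(r_i) mod 13^{i+2}, where f′(x) = 3x². Iterate:
  r_0 = 1 (mod 13)
  r_1 = 92 (mod 169)
  r_2 = 1275 (mod 2197)
Final: r = 1275 with f(r) ≡ 0 mod 13^3.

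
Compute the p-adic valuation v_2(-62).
v_2(-62) = 1

v_2(n) is the largest exponent k such that 2^k divides n. Factor out: -62 = -2^1 · 31. (Sign doesn't affect v_p.) So v_2(-62) = 1.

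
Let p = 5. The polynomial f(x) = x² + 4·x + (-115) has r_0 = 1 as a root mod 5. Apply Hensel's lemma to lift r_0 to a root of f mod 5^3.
r_2 = 86 (mod 125)

Hensel: r_{i+1} = r_i − f(r_i)·(f′(r_i))^{-1} mod 5^{i+2}, f′(x) = 2x + 4. Iterate:
  r_0 = 1 (mod 5)
  r_1 = 11 (mod 25)
  r_2 = 86 (mod 125)
Final: r = 86 satisfies f(r) ≡ 0 mod 5^3.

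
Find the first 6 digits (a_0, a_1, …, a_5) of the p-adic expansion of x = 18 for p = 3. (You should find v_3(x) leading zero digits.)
(a_0, …, a_5) = (0, 0, 2, 0, 0, 0)

v_3(18) = 2, so a_0 = ... = a_1 = 0. Factor out: x = 3^2 · u with u = 2 a unit in ℤ_3. Expand u iteratively via a_{v+i} = u_i mod 3, u_{i+1} = (u_i − a_{v+i})/3:
  u_0 = 2;  a_2 = 2;  u_1 = (u_0 − 2)/3 = 0
  u_1 = 0;  a_3 = 0;  u_2 = (u_1 − 0)/3 = 0
  u_2 = 0;  a_4 = 0;  u_3 = (u_2 − 0)/3 = 0
  u_3 = 0;  a_5 = 0;  u_4 = (u_3 − 0)/3 = 0
Digits: (0, 0, 2, 0, 0, 0).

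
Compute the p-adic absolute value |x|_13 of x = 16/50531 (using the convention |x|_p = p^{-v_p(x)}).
|16/50531|_13 = 2197

Step 1 — compute v_13(x) by factoring powers of 13 out of the numerator and denominator: v_13(16/50531) = -3. Step 2 — apply |x|_p = p^{-v_p(x)} = 13^{3} = 2197.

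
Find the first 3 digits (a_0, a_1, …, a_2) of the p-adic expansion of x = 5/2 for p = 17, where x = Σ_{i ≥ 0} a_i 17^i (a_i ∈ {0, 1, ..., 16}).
(a_0, …, a_2) = (11, 8, 8)

v_17(5/2) = 0 (numerator and denominator both coprime to 17), so x ∈ ℤ_17^×. Compute digits iteratively via a_i = x_i mod 17, x_{i+1} = (x_i − a_i)/17, with x_0 = x:
  x_0 = 5/2;  a_0 = 11;  x_1 = (x_0 − 11)/17 = -1/2
  x_1 = -1/2;  a_1 = 8;  x_2 = (x_1 − 8)/17 = -1/2
  x_2 = -1/2;  a_2 = 8;  x_3 = (x_2 − 8)/17 = -1/2
Digits: (11, 8, 8).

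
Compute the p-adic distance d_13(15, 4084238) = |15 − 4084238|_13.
d_13(15, 4084238) = 1/371293

Step 1 — x − y = 15 − 4084238 = -4084223. Step 2 — v_13(-4084223) = 5 (factor: -4084223 = −(13^5 · 11); the sign does not affect v_p). Step 3 — |x − y|_13 = 13^{-5} = 1/371293.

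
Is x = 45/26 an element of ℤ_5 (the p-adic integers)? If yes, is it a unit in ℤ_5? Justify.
x ∈ ℤ_5 but not a unit; v_5(x) = 1 > 0

ℤ_5 = {x ∈ ℚ_5 : v_5(x) ≥ 0} and ℤ_5^× = {x ∈ ℤ_5 : v_5(x) = 0}. Here v_5(45/26) = v_5(num) − v_5(den) = 1; compare against these criteria.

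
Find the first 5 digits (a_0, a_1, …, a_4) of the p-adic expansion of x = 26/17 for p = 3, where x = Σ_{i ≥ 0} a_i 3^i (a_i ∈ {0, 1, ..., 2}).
(a_0, …, a_4) = (1, 0, 2, 2, 0)

v_3(26/17) = 0 (numerator and denominator both coprime to 3), so x ∈ ℤ_3^×. Compute digits iteratively via a_i = x_i mod 3, x_{i+1} = (x_i − a_i)/3, with x_0 = x:
  x_0 = 26/17;  a_0 = 1;  x_1 = (x_0 − 1)/3 = 3/17
  x_1 = 3/17;  a_1 = 0;  x_2 = (x_1 − 0)/3 = 1/17
  x_2 = 1/17;  a_2 = 2;  x_3 = (x_2 − 2)/3 = -11/17
  x_3 = -11/17;  a_3 = 2;  x_4 = (x_3 − 2)/3 = -15/17
  x_4 = -15/17;  a_4 = 0;  x_5 = (x_4 − 0)/3 = -5/17
Digits: (1, 0, 2, 2, 0).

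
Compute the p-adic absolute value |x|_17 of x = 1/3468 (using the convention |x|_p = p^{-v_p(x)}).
|1/3468|_17 = 289

Step 1 — compute v_17(x) by factoring powers of 17 out of the numerator and denominator: v_17(1/3468) = -2. Step 2 — apply |x|_p = p^{-v_p(x)} = 17^{2} = 289.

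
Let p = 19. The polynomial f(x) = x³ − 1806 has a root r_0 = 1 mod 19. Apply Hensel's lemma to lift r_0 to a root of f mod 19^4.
r_3 = 44043 (mod 130321)

Hensel: r_{i+1} = r_i − f(r_i)/f′(r_i) mod 19^{i+2}, where f′(x) = 3x². Iterate:
  r_0 = 1 (mod 19)
  r_1 = 1 (mod 361)
  r_2 = 2889 (mod 6859)
  r_3 = 44043 (mod 130321)
Final: r = 44043 with f(r) ≡ 0 mod 19^4.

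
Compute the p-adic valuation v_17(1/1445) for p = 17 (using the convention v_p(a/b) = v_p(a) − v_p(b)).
v_17(1/1445) = -2

Factor powers of 17 from the numerator and denominator of the reduced fraction: 1 = 17^0 · 1 and 1445 = 17^2 · 5. Apply v_p(a/b) = v_p(a) − v_p(b): v_17(1/1445) = 0 − 2 = -2.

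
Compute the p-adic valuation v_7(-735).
v_7(-735) = 2

v_7(n) is the largest exponent k such that 7^k divides n. Factor out: -735 = -7^2 · 15. (Sign doesn't affect v_p.) So v_7(-735) = 2.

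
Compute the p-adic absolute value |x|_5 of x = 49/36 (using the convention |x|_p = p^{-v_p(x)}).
|49/36|_5 = 1

Step 1 — compute v_5(x) by factoring powers of 5 out of the numerator and denominator: v_5(49/36) = 0. Step 2 — apply |x|_p = p^{-v_p(x)} = 5^{0} = 1.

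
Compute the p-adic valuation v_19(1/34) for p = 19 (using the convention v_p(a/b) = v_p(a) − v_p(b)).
v_19(1/34) = 0

Factor powers of 19 from the numerator and denominator of the reduced fraction: 1 = 19^0 · 1 and 34 = 19^0 · 34. Apply v_p(a/b) = v_p(a) − v_p(b): v_19(1/34) = 0 − 0 = 0.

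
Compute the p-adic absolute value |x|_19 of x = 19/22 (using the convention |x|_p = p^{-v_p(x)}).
|19/22|_19 = 1/19

Step 1 — compute v_19(x) by factoring powers of 19 out of the numerator and denominator: v_19(19/22) = 1. Step 2 — apply |x|_p = p^{-v_p(x)} = 19^{-1} = 1/19.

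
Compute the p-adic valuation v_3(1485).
v_3(1485) = 3

v_3(n) is the largest exponent k such that 3^k divides n. Factor out: 1485 = 3^3 · 55. (Sign doesn't affect v_p.) So v_3(1485) = 3.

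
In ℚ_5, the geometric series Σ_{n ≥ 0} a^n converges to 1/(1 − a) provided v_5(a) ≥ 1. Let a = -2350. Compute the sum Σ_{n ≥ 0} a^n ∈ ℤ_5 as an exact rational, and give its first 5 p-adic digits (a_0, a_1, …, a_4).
Σ a^n = 1/(1 − a) = 1/2351;  first 5 digits = (1, 0, 1, 1, 2)

v_5(a) = 2 ≥ 1, so the series converges in ℤ_5 to 1/(1 − a) = 1/(1 − (-2350)) = 1/2351. Expand this rational in ℤ_5: compute digits iteratively via d_i = x_i mod 5, x_{i+1} = (x_i − d_i)/5. The first 5 digits are (1, 0, 1, 1, 2).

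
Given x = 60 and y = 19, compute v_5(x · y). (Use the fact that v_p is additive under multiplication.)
v_5(1140) = 1

v_p(x) = 1 (factor: 60 = 5^1 · 12); v_p(y) = 0 (factor: 19 = 5^0 · 19). Additivity: v_p(xy) = v_p(x) + v_p(y) = 1 + 0 = 1. (Direct check: xy = 1140 = 5^1 · (228).)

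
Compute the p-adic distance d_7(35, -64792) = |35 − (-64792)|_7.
d_7(35, -64792) = 1/2401

Step 1 — x − y = 35 − (-64792) = 64827. Step 2 — v_7(64827) = 4 (factor: 64827 = (7^4 · 27); the sign does not affect v_p). Step 3 — |x − y|_7 = 7^{-4} = 1/2401.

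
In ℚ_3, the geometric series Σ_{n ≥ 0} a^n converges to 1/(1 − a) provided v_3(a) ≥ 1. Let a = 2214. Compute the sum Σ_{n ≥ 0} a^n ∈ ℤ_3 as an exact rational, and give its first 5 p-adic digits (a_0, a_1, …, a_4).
Σ a^n = 1/(1 − a) = -1/2213;  first 5 digits = (1, 0, 0, 1, 0)

v_3(a) = 3 ≥ 1, so the series converges in ℤ_3 to 1/(1 − a) = 1/(1 − 2214) = -1/2213. Expand this rational in ℤ_3: compute digits iteratively via d_i = x_i mod 3, x_{i+1} = (x_i − d_i)/3. The first 5 digits are (1, 0, 0, 1, 0).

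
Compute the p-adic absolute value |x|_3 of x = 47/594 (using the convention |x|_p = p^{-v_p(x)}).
|47/594|_3 = 27

Step 1 — compute v_3(x) by factoring powers of 3 out of the numerator and denominator: v_3(47/594) = -3. Step 2 — apply |x|_p = p^{-v_p(x)} = 3^{3} = 27.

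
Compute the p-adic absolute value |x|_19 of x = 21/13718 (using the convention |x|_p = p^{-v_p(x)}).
|21/13718|_19 = 6859

Step 1 — compute v_19(x) by factoring powers of 19 out of the numerator and denominator: v_19(21/13718) = -3. Step 2 — apply |x|_p = p^{-v_p(x)} = 19^{3} = 6859.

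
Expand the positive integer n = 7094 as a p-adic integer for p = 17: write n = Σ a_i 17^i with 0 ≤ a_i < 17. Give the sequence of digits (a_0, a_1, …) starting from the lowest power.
(a_0, a_1, …) = (5, 9, 7, 1)

Repeated division by 17 gives the digits low-to-high: 7094 = 5 + 9·17^1 + 7·17^2 + 1·17^3. Digit sequence: (5, 9, 7, 1).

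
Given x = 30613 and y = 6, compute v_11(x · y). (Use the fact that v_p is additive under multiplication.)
v_11(183678) = 3

v_p(x) = 3 (factor: 30613 = 11^3 · 23); v_p(y) = 0 (factor: 6 = 11^0 · 6). Additivity: v_p(xy) = v_p(x) + v_p(y) = 3 + 0 = 3. (Direct check: xy = 183678 = 11^3 · (138).)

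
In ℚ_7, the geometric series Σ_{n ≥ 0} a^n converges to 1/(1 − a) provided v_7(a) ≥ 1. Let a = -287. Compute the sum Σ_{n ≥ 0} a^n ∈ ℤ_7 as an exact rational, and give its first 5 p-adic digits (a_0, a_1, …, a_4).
Σ a^n = 1/(1 − a) = 1/288;  first 5 digits = (1, 1, 2, 2, 3)

v_7(a) = 1 ≥ 1, so the series converges in ℤ_7 to 1/(1 − a) = 1/(1 − (-287)) = 1/288. Expand this rational in ℤ_7: compute digits iteratively via d_i = x_i mod 7, x_{i+1} = (x_i − d_i)/7. The first 5 digits are (1, 1, 2, 2, 3).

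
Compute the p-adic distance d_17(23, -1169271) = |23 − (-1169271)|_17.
d_17(23, -1169271) = 1/83521

Step 1 — x − y = 23 − (-1169271) = 1169294. Step 2 — v_17(1169294) = 4 (factor: 1169294 = (17^4 · 14); the sign does not affect v_p). Step 3 — |x − y|_17 = 17^{-4} = 1/83521.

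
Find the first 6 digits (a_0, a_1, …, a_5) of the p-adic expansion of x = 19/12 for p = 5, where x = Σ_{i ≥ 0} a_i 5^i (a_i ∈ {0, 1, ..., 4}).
(a_0, …, a_5) = (2, 2, 0, 2, 0, 2)

v_5(19/12) = 0 (numerator and denominator both coprime to 5), so x ∈ ℤ_5^×. Compute digits iteratively via a_i = x_i mod 5, x_{i+1} = (x_i − a_i)/5, with x_0 = x:
  x_0 = 19/12;  a_0 = 2;  x_1 = (x_0 − 2)/5 = -1/12
  x_1 = -1/12;  a_1 = 2;  x_2 = (x_1 − 2)/5 = -5/12
  x_2 = -5/12;  a_2 = 0;  x_3 = (x_2 − 0)/5 = -1/12
  x_3 = -1/12;  a_3 = 2;  x_4 = (x_3 − 2)/5 = -5/12
  x_4 = -5/12;  a_4 = 0;  x_5 = (x_4 − 0)/5 = -1/12
  x_5 = -1/12;  a_5 = 2;  x_6 = (x_5 − 2)/5 = -5/12
Digits: (2, 2, 0, 2, 0, 2).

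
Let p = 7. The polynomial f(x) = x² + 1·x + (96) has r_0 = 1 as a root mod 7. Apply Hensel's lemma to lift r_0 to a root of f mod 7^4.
r_3 = 1569 (mod 2401)

Hensel: r_{i+1} = r_i − f(r_i)·(f′(r_i))^{-1} mod 7^{i+2}, f′(x) = 2x + 1. Iterate:
  r_0 = 1 (mod 7)
  r_1 = 1 (mod 49)
  r_2 = 197 (mod 343)
  r_3 = 1569 (mod 2401)
Final: r = 1569 satisfies f(r) ≡ 0 mod 7^4.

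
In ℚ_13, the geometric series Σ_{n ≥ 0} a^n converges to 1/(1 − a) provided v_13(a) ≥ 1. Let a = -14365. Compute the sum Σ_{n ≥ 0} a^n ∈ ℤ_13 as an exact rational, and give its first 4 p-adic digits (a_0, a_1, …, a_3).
Σ a^n = 1/(1 − a) = 1/14366;  first 4 digits = (1, 0, 6, 6)

v_13(a) = 2 ≥ 1, so the series converges in ℤ_13 to 1/(1 − a) = 1/(1 − (-14365)) = 1/14366. Expand this rational in ℤ_13: compute digits iteratively via d_i = x_i mod 13, x_{i+1} = (x_i − d_i)/13. The first 4 digits are (1, 0, 6, 6).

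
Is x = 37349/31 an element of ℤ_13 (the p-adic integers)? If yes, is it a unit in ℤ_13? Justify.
x ∈ ℤ_13 but not a unit; v_13(x) = 3 > 0

ℤ_13 = {x ∈ ℚ_13 : v_13(x) ≥ 0} and ℤ_13^× = {x ∈ ℤ_13 : v_13(x) = 0}. Here v_13(37349/31) = v_13(num) − v_13(den) = 3; compare against these criteria.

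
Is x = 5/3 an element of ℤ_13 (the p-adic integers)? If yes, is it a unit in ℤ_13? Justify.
x ∈ ℤ_13^× (unit); v_13(x) = 0

ℤ_13 = {x ∈ ℚ_13 : v_13(x) ≥ 0} and ℤ_13^× = {x ∈ ℤ_13 : v_13(x) = 0}. Here v_13(5/3) = v_13(num) − v_13(den) = 0; compare against these criteria.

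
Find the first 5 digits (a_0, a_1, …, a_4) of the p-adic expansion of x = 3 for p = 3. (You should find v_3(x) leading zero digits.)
(a_0, …, a_4) = (0, 1, 0, 0, 0)

v_3(3) = 1, so a_0 = ... = a_0 = 0. Factor out: x = 3^1 · u with u = 1 a unit in ℤ_3. Expand u iteratively via a_{v+i} = u_i mod 3, u_{i+1} = (u_i − a_{v+i})/3:
  u_0 = 1;  a_1 = 1;  u_1 = (u_0 − 1)/3 = 0
  u_1 = 0;  a_2 = 0;  u_2 = (u_1 − 0)/3 = 0
  u_2 = 0;  a_3 = 0;  u_3 = (u_2 − 0)/3 = 0
  u_3 = 0;  a_4 = 0;  u_4 = (u_3 − 0)/3 = 0
Digits: (0, 1, 0, 0, 0).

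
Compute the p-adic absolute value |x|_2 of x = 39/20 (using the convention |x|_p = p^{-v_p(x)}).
|39/20|_2 = 4

Step 1 — compute v_2(x) by factoring powers of 2 out of the numerator and denominator: v_2(39/20) = -2. Step 2 — apply |x|_p = p^{-v_p(x)} = 2^{2} = 4.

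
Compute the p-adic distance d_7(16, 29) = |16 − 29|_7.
d_7(16, 29) = 1

Step 1 — x − y = 16 − 29 = -13. Step 2 — v_7(-13) = 0 (factor: -13 = −(7^0 · 13); the sign does not affect v_p). Step 3 — |x − y|_7 = 7^{0} = 1.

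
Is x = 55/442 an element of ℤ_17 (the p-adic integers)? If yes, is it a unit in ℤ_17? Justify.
x ∉ ℤ_17 (v_17(x) = -1 < 0)

ℤ_17 = {x ∈ ℚ_17 : v_17(x) ≥ 0} and ℤ_17^× = {x ∈ ℤ_17 : v_17(x) = 0}. Here v_17(55/442) = v_17(num) − v_17(den) = -1; compare against these criteria.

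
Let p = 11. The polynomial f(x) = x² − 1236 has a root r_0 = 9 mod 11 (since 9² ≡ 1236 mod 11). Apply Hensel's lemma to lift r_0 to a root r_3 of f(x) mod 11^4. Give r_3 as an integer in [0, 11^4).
r_3 = 2110 (mod 14641)

Hensel's recurrence: r_{i+1} = r_i − f(r_i)·(f′(r_i))^{-1} mod 11^{i+2}, with f′(x) = 2x. Iterate:
  r_0 = 9 (mod 11)
  r_1 = 53 (mod 121)
  r_2 = 779 (mod 1331)
  r_3 = 2110 (mod 14641)
Final: r_3 = 2110, and one checks f(r_3) ≡ 0 mod 11^4.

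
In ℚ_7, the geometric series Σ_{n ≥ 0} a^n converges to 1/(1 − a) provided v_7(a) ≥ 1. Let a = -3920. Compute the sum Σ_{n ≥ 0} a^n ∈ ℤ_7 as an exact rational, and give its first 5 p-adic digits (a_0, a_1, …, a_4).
Σ a^n = 1/(1 − a) = 1/3921;  first 5 digits = (1, 0, 4, 2, 0)

v_7(a) = 2 ≥ 1, so the series converges in ℤ_7 to 1/(1 − a) = 1/(1 − (-3920)) = 1/3921. Expand this rational in ℤ_7: compute digits iteratively via d_i = x_i mod 7, x_{i+1} = (x_i − d_i)/7. The first 5 digits are (1, 0, 4, 2, 0).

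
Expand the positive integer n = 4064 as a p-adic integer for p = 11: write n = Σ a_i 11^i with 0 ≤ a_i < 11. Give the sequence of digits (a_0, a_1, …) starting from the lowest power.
(a_0, a_1, …) = (5, 6, 0, 3)

Repeated division by 11 gives the digits low-to-high: 4064 = 5 + 6·11^1 + 3·11^3. Digit sequence: (5, 6, 0, 3).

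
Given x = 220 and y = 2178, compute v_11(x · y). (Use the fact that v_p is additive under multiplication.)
v_11(479160) = 3

v_p(x) = 1 (factor: 220 = 11^1 · 20); v_p(y) = 2 (factor: 2178 = 11^2 · 18). Additivity: v_p(xy) = v_p(x) + v_p(y) = 1 + 2 = 3. (Direct check: xy = 479160 = 11^3 · (360).)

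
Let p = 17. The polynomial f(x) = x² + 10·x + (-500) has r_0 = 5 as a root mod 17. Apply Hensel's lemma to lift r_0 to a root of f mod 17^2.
r_1 = 243 (mod 289)

Hensel: r_{i+1} = r_i − f(r_i)·(f′(r_i))^{-1} mod 17^{i+2}, f′(x) = 2x + 10. Iterate:
  r_0 = 5 (mod 17)
  r_1 = 243 (mod 289)
Final: r = 243 satisfies f(r) ≡ 0 mod 17^2.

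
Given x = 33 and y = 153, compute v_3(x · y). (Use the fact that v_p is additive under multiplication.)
v_3(5049) = 3

v_p(x) = 1 (factor: 33 = 3^1 · 11); v_p(y) = 2 (factor: 153 = 3^2 · 17). Additivity: v_p(xy) = v_p(x) + v_p(y) = 1 + 2 = 3. (Direct check: xy = 5049 = 3^3 · (187).)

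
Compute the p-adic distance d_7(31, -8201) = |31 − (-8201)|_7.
d_7(31, -8201) = 1/343

Step 1 — x − y = 31 − (-8201) = 8232. Step 2 — v_7(8232) = 3 (factor: 8232 = (7^3 · 24); the sign does not affect v_p). Step 3 — |x − y|_7 = 7^{-3} = 1/343.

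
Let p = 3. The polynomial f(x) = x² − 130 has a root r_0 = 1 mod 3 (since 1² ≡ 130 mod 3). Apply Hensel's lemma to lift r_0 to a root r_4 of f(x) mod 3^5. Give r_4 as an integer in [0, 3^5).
r_4 = 169 (mod 243)

Hensel's recurrence: r_{i+1} = r_i − f(r_i)·(f′(r_i))^{-1} mod 3^{i+2}, with f′(x) = 2x. Iterate:
  r_0 = 1 (mod 3)
  r_1 = 7 (mod 9)
  r_2 = 7 (mod 27)
  r_3 = 7 (mod 81)
  r_4 = 169 (mod 243)
Final: r_4 = 169, and one checks f(r_4) ≡ 0 mod 3^5.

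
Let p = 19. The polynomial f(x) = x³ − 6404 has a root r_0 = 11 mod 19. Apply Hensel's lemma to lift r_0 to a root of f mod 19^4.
r_3 = 48214 (mod 130321)

Hensel: r_{i+1} = r_i − f(r_i)/f′(r_i) mod 19^{i+2}, where f′(x) = 3x². Iterate:
  r_0 = 11 (mod 19)
  r_1 = 201 (mod 361)
  r_2 = 201 (mod 6859)
  r_3 = 48214 (mod 130321)
Final: r = 48214 with f(r) ≡ 0 mod 19^4.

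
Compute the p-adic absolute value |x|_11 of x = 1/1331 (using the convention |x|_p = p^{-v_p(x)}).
|1/1331|_11 = 1331

Step 1 — compute v_11(x) by factoring powers of 11 out of the numerator and denominator: v_11(1/1331) = -3. Step 2 — apply |x|_p = p^{-v_p(x)} = 11^{3} = 1331.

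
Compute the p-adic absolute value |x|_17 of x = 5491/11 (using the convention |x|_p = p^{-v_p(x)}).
|5491/11|_17 = 1/289

Step 1 — compute v_17(x) by factoring powers of 17 out of the numerator and denominator: v_17(5491/11) = 2. Step 2 — apply |x|_p = p^{-v_p(x)} = 17^{-2} = 1/289.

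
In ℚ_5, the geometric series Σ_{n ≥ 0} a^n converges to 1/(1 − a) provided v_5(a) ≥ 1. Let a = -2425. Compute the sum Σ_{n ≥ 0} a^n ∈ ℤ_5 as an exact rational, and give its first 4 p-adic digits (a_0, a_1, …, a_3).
Σ a^n = 1/(1 − a) = 1/2426;  first 4 digits = (1, 0, 3, 0)

v_5(a) = 2 ≥ 1, so the series converges in ℤ_5 to 1/(1 − a) = 1/(1 − (-2425)) = 1/2426. Expand this rational in ℤ_5: compute digits iteratively via d_i = x_i mod 5, x_{i+1} = (x_i − d_i)/5. The first 4 digits are (1, 0, 3, 0).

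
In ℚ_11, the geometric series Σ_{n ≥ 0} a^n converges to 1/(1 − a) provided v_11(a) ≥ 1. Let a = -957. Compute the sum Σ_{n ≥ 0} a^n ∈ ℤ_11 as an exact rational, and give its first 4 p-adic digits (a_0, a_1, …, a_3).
Σ a^n = 1/(1 − a) = 1/958;  first 4 digits = (1, 1, 4, 6)

v_11(a) = 1 ≥ 1, so the series converges in ℤ_11 to 1/(1 − a) = 1/(1 − (-957)) = 1/958. Expand this rational in ℤ_11: compute digits iteratively via d_i = x_i mod 11, x_{i+1} = (x_i − d_i)/11. The first 4 digits are (1, 1, 4, 6).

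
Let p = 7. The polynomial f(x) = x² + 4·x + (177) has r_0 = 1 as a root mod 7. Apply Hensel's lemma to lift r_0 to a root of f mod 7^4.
r_3 = 1310 (mod 2401)

Hensel: r_{i+1} = r_i − f(r_i)·(f′(r_i))^{-1} mod 7^{i+2}, f′(x) = 2x + 4. Iterate:
  r_0 = 1 (mod 7)
  r_1 = 36 (mod 49)
  r_2 = 281 (mod 343)
  r_3 = 1310 (mod 2401)
Final: r = 1310 satisfies f(r) ≡ 0 mod 7^4.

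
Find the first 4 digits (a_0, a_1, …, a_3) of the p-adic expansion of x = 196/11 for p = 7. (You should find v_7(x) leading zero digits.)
(a_0, …, a_3) = (0, 0, 1, 5)

v_7(196/11) = 2, so a_0 = ... = a_1 = 0. Factor out: x = 7^2 · u with u = 4/11 a unit in ℤ_7. Expand u iteratively via a_{v+i} = u_i mod 7, u_{i+1} = (u_i − a_{v+i})/7:
  u_0 = 4/11;  a_2 = 1;  u_1 = (u_0 − 1)/7 = -1/11
  u_1 = -1/11;  a_3 = 5;  u_2 = (u_1 − 5)/7 = -8/11
Digits: (0, 0, 1, 5).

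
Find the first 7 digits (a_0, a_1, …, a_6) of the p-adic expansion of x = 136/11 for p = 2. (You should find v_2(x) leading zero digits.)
(a_0, …, a_6) = (0, 0, 0, 1, 1, 0, 0)

v_2(136/11) = 3, so a_0 = ... = a_2 = 0. Factor out: x = 2^3 · u with u = 17/11 a unit in ℤ_2. Expand u iteratively via a_{v+i} = u_i mod 2, u_{i+1} = (u_i − a_{v+i})/2:
  u_0 = 17/11;  a_3 = 1;  u_1 = (u_0 − 1)/2 = 3/11
  u_1 = 3/11;  a_4 = 1;  u_2 = (u_1 − 1)/2 = -4/11
  u_2 = -4/11;  a_5 = 0;  u_3 = (u_2 − 0)/2 = -2/11
  u_3 = -2/11;  a_6 = 0;  u_4 = (u_3 − 0)/2 = -1/11
Digits: (0, 0, 0, 1, 1, 0, 0).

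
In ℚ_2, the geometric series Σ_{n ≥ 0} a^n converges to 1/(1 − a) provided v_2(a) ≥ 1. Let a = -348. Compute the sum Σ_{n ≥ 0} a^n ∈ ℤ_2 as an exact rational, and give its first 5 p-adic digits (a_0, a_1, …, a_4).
Σ a^n = 1/(1 − a) = 1/349;  first 5 digits = (1, 0, 1, 0, 1)

v_2(a) = 2 ≥ 1, so the series converges in ℤ_2 to 1/(1 − a) = 1/(1 − (-348)) = 1/349. Expand this rational in ℤ_2: compute digits iteratively via d_i = x_i mod 2, x_{i+1} = (x_i − d_i)/2. The first 5 digits are (1, 0, 1, 0, 1).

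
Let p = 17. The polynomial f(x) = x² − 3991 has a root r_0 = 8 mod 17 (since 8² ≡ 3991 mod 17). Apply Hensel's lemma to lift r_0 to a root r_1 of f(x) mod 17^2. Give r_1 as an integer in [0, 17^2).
r_1 = 127 (mod 289)

Hensel's recurrence: r_{i+1} = r_i − f(r_i)·(f′(r_i))^{-1} mod 17^{i+2}, with f′(x) = 2x. Iterate:
  r_0 = 8 (mod 17)
  r_1 = 127 (mod 289)
Final: r_1 = 127, and one checks f(r_1) ≡ 0 mod 17^2.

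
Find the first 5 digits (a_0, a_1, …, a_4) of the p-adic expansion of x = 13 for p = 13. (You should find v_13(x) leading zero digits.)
(a_0, …, a_4) = (0, 1, 0, 0, 0)

v_13(13) = 1, so a_0 = ... = a_0 = 0. Factor out: x = 13^1 · u with u = 1 a unit in ℤ_13. Expand u iteratively via a_{v+i} = u_i mod 13, u_{i+1} = (u_i − a_{v+i})/13:
  u_0 = 1;  a_1 = 1;  u_1 = (u_0 − 1)/13 = 0
  u_1 = 0;  a_2 = 0;  u_2 = (u_1 − 0)/13 = 0
  u_2 = 0;  a_3 = 0;  u_3 = (u_2 − 0)/13 = 0
  u_3 = 0;  a_4 = 0;  u_4 = (u_3 − 0)/13 = 0
Digits: (0, 1, 0, 0, 0).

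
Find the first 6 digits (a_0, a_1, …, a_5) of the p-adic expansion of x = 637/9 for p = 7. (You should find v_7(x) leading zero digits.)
(a_0, …, a_5) = (0, 0, 3, 6, 3, 1)

v_7(637/9) = 2, so a_0 = ... = a_1 = 0. Factor out: x = 7^2 · u with u = 13/9 a unit in ℤ_7. Expand u iteratively via a_{v+i} = u_i mod 7, u_{i+1} = (u_i − a_{v+i})/7:
  u_0 = 13/9;  a_2 = 3;  u_1 = (u_0 − 3)/7 = -2/9
  u_1 = -2/9;  a_3 = 6;  u_2 = (u_1 − 6)/7 = -8/9
  u_2 = -8/9;  a_4 = 3;  u_3 = (u_2 − 3)/7 = -5/9
  u_3 = -5/9;  a_5 = 1;  u_4 = (u_3 − 1)/7 = -2/9
Digits: (0, 0, 3, 6, 3, 1).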